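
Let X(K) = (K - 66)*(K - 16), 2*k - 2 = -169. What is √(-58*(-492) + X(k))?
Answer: √173645/2 ≈ 208.35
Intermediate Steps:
k = -167/2 (k = 1 + (½)*(-169) = 1 - 169/2 = -167/2 ≈ -83.500)
X(K) = (-66 + K)*(-16 + K)
√(-58*(-492) + X(k)) = √(-58*(-492) + (1056 + (-167/2)² - 82*(-167/2))) = √(28536 + (1056 + 27889/4 + 6847)) = √(28536 + 59501/4) = √(173645/4) = √173645/2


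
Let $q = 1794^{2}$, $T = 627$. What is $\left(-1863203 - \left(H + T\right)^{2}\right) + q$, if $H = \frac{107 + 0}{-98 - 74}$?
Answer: $\frac{28485951903}{29584} \approx 9.6288 \cdot 10^{5}$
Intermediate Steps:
$H = - \frac{107}{172}$ ($H = \frac{107}{-172} = 107 \left(- \frac{1}{172}\right) = - \frac{107}{172} \approx -0.62209$)
$q = 3218436$
$\left(-1863203 - \left(H + T\right)^{2}\right) + q = \left(-1863203 - \left(- \frac{107}{172} + 627\right)^{2}\right) + 3218436 = \left(-1863203 - \left(\frac{107737}{172}\right)^{2}\right) + 3218436 = \left(-1863203 - \frac{11607261169}{29584}\right) + 3218436 = - \frac{66728258721}{29584} + 3218436 = \frac{28485951903}{29584}$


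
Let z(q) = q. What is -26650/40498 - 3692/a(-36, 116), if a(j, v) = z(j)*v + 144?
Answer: 5258227/20410992 ≈ 0.25762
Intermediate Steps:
a(j, v) = 144 + j*v (a(j, v) = j*v + 144 = 144 + j*v)
-26650/40498 - 3692/a(-36, 116) = -26650/40498 - 3692/(144 - 36*116) = -26650*1/40498 - 3692/(144 - 4176) = -13325/20249 - 3692/(-4032) = -13325/20249 - 3692*(-1/4032) = -13325/20249 + 923/1008 = 5258227/20410992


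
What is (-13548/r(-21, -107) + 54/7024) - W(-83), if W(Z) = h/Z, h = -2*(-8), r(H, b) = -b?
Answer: -3942935477/31190072 ≈ -126.42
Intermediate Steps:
h = 16
W(Z) = 16/Z
(-13548/r(-21, -107) + 54/7024) - W(-83) = (-13548/((-1*(-107))) + 54/7024) - 16/(-83) = (-13548/107 + 54*(1/7024)) - 16*(-1)/83 = (-13548*1/107 + 27/3512) - 1*(-16/83) = (-13548/107 + 27/3512) + 16/83 = -47577687/375784 + 16/83 = -3942935477/31190072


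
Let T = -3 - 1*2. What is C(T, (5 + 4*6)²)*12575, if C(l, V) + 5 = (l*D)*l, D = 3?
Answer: 880250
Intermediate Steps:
T = -5 (T = -3 - 2 = -5)
C(l, V) = -5 + 3*l² (C(l, V) = -5 + (l*3)*l = -5 + (3*l)*l = -5 + 3*l²)
C(T, (5 + 4*6)²)*12575 = (-5 + 3*(-5)²)*12575 = (-5 + 3*25)*12575 = (-5 + 75)*12575 = 70*12575 = 880250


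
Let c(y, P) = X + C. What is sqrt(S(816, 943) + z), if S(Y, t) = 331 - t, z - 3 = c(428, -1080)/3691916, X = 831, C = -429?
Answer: I*sqrt(2075204240060718)/1845958 ≈ 24.678*I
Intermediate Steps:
c(y, P) = 402 (c(y, P) = 831 - 429 = 402)
z = 5538075/1845958 (z = 3 + 402/3691916 = 3 + 402*(1/3691916) = 3 + 201/1845958 = 5538075/1845958 ≈ 3.0001)
sqrt(S(816, 943) + z) = sqrt((331 - 1*943) + 5538075/1845958) = sqrt((331 - 943) + 5538075/1845958) = sqrt(-612 + 5538075/1845958) = sqrt(-1124188221/1845958) = I*sqrt(2075204240060718)/1845958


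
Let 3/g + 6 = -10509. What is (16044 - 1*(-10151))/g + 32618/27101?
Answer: -2488236953357/27101 ≈ -9.1814e+7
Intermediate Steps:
g = -1/3505 (g = 3/(-6 - 10509) = 3/(-10515) = 3*(-1/10515) = -1/3505 ≈ -0.00028531)
(16044 - 1*(-10151))/g + 32618/27101 = (16044 - 1*(-10151))/(-1/3505) + 32618/27101 = (16044 + 10151)*(-3505) + 32618*(1/27101) = 26195*(-3505) + 32618/27101 = -91813475 + 32618/27101 = -2488236953357/27101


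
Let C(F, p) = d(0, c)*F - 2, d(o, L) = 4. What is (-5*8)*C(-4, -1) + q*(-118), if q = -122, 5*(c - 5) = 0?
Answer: 15116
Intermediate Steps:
c = 5 (c = 5 + (1/5)*0 = 5 + 0 = 5)
C(F, p) = -2 + 4*F (C(F, p) = 4*F - 2 = -2 + 4*F)
(-5*8)*C(-4, -1) + q*(-118) = (-5*8)*(-2 + 4*(-4)) - 122*(-118) = -40*(-2 - 16) + 14396 = -40*(-18) + 14396 = 720 + 14396 = 15116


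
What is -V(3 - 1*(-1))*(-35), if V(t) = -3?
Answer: -105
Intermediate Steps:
-V(3 - 1*(-1))*(-35) = -1*(-3)*(-35) = 3*(-35) = -105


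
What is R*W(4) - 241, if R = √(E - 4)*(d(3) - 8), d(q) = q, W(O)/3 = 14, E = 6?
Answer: -241 - 210*√2 ≈ -537.98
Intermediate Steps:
W(O) = 42 (W(O) = 3*14 = 42)
R = -5*√2 (R = √(6 - 4)*(3 - 8) = √2*(-5) = -5*√2 ≈ -7.0711)
R*W(4) - 241 = -5*√2*42 - 241 = -210*√2 - 241 = -241 - 210*√2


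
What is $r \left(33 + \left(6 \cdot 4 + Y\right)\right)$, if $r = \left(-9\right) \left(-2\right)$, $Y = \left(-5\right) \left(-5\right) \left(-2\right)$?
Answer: $126$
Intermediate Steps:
$Y = -50$ ($Y = 25 \left(-2\right) = -50$)
$r = 18$
$r \left(33 + \left(6 \cdot 4 + Y\right)\right) = 18 \left(33 + \left(6 \cdot 4 - 50\right)\right) = 18 \left(33 + \left(24 - 50\right)\right) = 18 \left(33 - 26\right) = 18 \cdot 7 = 126$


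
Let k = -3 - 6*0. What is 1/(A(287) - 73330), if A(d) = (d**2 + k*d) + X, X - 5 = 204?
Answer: 1/8387 ≈ 0.00011923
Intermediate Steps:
X = 209 (X = 5 + 204 = 209)
k = -3 (k = -3 + 0 = -3)
A(d) = 209 + d**2 - 3*d (A(d) = (d**2 - 3*d) + 209 = 209 + d**2 - 3*d)
1/(A(287) - 73330) = 1/((209 + 287**2 - 3*287) - 73330) = 1/((209 + 82369 - 861) - 73330) = 1/(81717 - 73330) = 1/8387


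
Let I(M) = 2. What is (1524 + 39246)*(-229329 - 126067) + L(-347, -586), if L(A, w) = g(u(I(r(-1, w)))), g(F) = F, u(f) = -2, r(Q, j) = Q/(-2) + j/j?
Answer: -14489494922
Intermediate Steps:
r(Q, j) = 1 - Q/2 (r(Q, j) = Q*(-1/2) + 1 = -Q/2 + 1 = 1 - Q/2)
L(A, w) = -2
(1524 + 39246)*(-229329 - 126067) + L(-347, -586) = (1524 + 39246)*(-229329 - 126067) - 2 = 40770*(-355396) - 2 = -14489494920 - 2 = -14489494922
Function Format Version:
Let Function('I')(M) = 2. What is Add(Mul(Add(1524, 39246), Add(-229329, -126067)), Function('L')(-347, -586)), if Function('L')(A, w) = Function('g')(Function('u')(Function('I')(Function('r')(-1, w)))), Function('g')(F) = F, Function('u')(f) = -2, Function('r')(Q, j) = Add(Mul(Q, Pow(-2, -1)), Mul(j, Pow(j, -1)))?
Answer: -14489494922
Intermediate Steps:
Function('r')(Q, j) = Add(1, Mul(Rational(-1, 2), Q)) (Function('r')(Q, j) = Add(Mul(Q, Rational(-1, 2)), 1) = Add(Mul(Rational(-1, 2), Q), 1) = Add(1, Mul(Rational(-1, 2), Q)))
Function('L')(A, w) = -2
Add(Mul(Add(1524, 39246), Add(-229329, -126067)), Function('L')(-347, -586)) = Add(Mul(Add(1524, 39246), Add(-229329, -126067)), -2) = Add(Mul(40770, -355396), -2) = Add(-14489494920, -2) = -14489494922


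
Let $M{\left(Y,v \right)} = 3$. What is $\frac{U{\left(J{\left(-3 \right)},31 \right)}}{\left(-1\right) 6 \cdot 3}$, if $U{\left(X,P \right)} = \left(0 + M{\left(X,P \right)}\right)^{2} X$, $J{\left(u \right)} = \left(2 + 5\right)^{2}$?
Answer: $- \frac{49}{2} \approx -24.5$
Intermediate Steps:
$J{\left(u \right)} = 49$ ($J{\left(u \right)} = 7^{2} = 49$)
$U{\left(X,P \right)} = 9 X$ ($U{\left(X,P \right)} = \left(0 + 3\right)^{2} X = 3^{2} X = 9 X$)
$\frac{U{\left(J{\left(-3 \right)},31 \right)}}{\left(-1\right) 6 \cdot 3} = \frac{9 \cdot 49}{\left(-1\right) 6 \cdot 3} = \frac{441}{\left(-6\right) 3} = \frac{441}{-18} = 441 \left(- \frac{1}{18}\right) = - \frac{49}{2}$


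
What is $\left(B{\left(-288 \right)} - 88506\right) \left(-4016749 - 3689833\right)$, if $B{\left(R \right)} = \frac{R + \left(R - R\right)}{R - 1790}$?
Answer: $\frac{708678707857380}{1039} \approx 6.8208 \cdot 10^{11}$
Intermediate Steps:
$B{\left(R \right)} = \frac{R}{-1790 + R}$ ($B{\left(R \right)} = \frac{R + 0}{-1790 + R} = \frac{R}{-1790 + R}$)
$\left(B{\left(-288 \right)} - 88506\right) \left(-4016749 - 3689833\right) = \left(- \frac{288}{-1790 - 288} - 88506\right) \left(-4016749 - 3689833\right) = \left(- \frac{288}{-2078} - 88506\right) \left(-4016749 - 3689833\right) = \left(\left(-288\right) \left(- \frac{1}{2078}\right) - 88506\right) \left(-7706582\right) = \left(\frac{144}{1039} - 88506\right) \left(-7706582\right) = \left(- \frac{91957590}{1039}\right) \left(-7706582\right) = \frac{708678707857380}{1039}$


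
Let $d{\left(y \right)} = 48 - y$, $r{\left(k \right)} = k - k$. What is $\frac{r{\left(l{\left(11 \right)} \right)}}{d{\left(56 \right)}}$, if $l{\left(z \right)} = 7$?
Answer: $0$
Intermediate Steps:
$r{\left(k \right)} = 0$
$\frac{r{\left(l{\left(11 \right)} \right)}}{d{\left(56 \right)}} = \frac{0}{48 - 56} = \frac{0}{-8} = 0 \left(- \frac{1}{8}\right) = 0$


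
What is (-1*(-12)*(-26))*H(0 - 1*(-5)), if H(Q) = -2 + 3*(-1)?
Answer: 1560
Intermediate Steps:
H(Q) = -5 (H(Q) = -2 - 3 = -5)
(-1*(-12)*(-26))*H(0 - 1*(-5)) = (-1*(-12)*(-26))*(-5) = (12*(-26))*(-5) = -312*(-5) = 1560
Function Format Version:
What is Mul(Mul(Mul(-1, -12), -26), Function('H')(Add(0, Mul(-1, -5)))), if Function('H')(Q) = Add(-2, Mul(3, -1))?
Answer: 1560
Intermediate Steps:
Function('H')(Q) = -5 (Function('H')(Q) = Add(-2, -3) = -5)
Mul(Mul(Mul(-1, -12), -26), Function('H')(Add(0, Mul(-1, -5)))) = Mul(Mul(Mul(-1, -12), -26), -5) = Mul(Mul(12, -26), -5) = Mul(-312, -5) = 1560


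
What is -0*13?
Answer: 0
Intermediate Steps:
-0*13 = -44*0*13 = 0*13 = 0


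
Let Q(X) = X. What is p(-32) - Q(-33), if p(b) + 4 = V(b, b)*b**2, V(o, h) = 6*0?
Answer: 29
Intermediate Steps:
V(o, h) = 0
p(b) = -4 (p(b) = -4 + 0*b**2 = -4 + 0 = -4)
p(-32) - Q(-33) = -4 - 1*(-33) = -4 + 33 = 29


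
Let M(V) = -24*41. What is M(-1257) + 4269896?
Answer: 4268912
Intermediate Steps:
M(V) = -984
M(-1257) + 4269896 = -984 + 4269896 = 4268912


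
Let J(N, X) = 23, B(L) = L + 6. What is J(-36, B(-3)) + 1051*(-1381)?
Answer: -1451408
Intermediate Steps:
B(L) = 6 + L
J(-36, B(-3)) + 1051*(-1381) = 23 + 1051*(-1381) = 23 - 1451431 = -1451408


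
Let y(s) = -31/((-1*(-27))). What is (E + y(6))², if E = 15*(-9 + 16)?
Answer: 7862416/729 ≈ 10785.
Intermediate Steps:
y(s) = -31/27
E = 105 (E = 15*7 = 105)
(E + y(6))² = (105 - 31/27)² = (2804/27)² = 7862416/729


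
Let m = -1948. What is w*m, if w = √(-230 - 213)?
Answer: -1948*I*√443 ≈ -41001.0*I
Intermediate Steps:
w = I*√443 (w = √(-443) = I*√443 ≈ 21.048*I)
w*m = (I*√443)*(-1948) = -1948*I*√443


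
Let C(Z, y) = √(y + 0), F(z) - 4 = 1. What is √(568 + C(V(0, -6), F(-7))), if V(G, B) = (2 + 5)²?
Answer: √(568 + √5) ≈ 23.880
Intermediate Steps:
V(G, B) = 49 (V(G, B) = 7² = 49)
F(z) = 5 (F(z) = 4 + 1 = 5)
C(Z, y) = √y
√(568 + C(V(0, -6), F(-7))) = √(568 + √5)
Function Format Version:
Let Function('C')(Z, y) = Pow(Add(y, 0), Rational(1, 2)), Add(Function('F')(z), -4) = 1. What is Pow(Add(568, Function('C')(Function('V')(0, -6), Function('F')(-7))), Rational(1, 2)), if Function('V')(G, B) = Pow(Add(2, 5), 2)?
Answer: Pow(Add(568, Pow(5, Rational(1, 2))), Rational(1, 2)) ≈ 23.880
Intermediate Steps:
Function('V')(G, B) = 49 (Function('V')(G, B) = Pow(7, 2) = 49)
Function('F')(z) = 5 (Function('F')(z) = Add(4, 1) = 5)
Function('C')(Z, y) = Pow(y, Rational(1, 2))
Pow(Add(568, Function('C')(Function('V')(0, -6), Function('F')(-7))), Rational(1, 2)) = Pow(Add(568, Pow(5, Rational(1, 2))), Rational(1, 2))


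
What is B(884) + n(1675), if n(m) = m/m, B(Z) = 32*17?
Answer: 545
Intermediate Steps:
B(Z) = 544
n(m) = 1
B(884) + n(1675) = 544 + 1 = 545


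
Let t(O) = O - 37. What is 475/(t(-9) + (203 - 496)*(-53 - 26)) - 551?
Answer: -12728176/23101 ≈ -550.98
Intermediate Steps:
t(O) = -37 + O
475/(t(-9) + (203 - 496)*(-53 - 26)) - 551 = 475/((-37 - 9) + (203 - 496)*(-53 - 26)) - 551 = 475/(-46 - 293*(-79)) - 551 = 475/(-46 + 23147) - 551 = 475/23101 - 551 = -12728176/23101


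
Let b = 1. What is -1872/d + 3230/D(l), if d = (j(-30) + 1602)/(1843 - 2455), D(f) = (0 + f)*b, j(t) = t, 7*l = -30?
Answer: -9775/393 ≈ -24.873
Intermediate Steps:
l = -30/7 (l = (⅐)*(-30) = -30/7 ≈ -4.2857)
D(f) = f (D(f) = (0 + f)*1 = f*1 = f)
d = -131/51 (d = (-30 + 1602)/(1843 - 2455) = 1572/(-612) = 1572*(-1/612) = -131/51 ≈ -2.5686)
-1872/d + 3230/D(l) = -1872/(-131/51) + 3230/(-30/7) = -1872*(-51/131) + 3230*(-7/30) = 95472/131 - 2261/3 = -9775/393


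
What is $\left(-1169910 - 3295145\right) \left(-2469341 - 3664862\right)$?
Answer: $27389553776165$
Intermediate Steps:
$\left(-1169910 - 3295145\right) \left(-2469341 - 3664862\right) = \left(-4465055\right) \left(-6134203\right) = 27389553776165$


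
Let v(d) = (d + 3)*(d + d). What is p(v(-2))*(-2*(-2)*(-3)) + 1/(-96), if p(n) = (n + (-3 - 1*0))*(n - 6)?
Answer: -80641/96 ≈ -840.01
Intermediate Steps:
v(d) = 2*d*(3 + d) (v(d) = (3 + d)*(2*d) = 2*d*(3 + d))
p(n) = (-6 + n)*(-3 + n) (p(n) = (n + (-3 + 0))*(-6 + n) = (n - 3)*(-6 + n) = (-3 + n)*(-6 + n) = (-6 + n)*(-3 + n))
p(v(-2))*(-2*(-2)*(-3)) + 1/(-96) = (18 + (2*(-2)*(3 - 2))² - 18*(-2)*(3 - 2))*(-2*(-2)*(-3)) + 1/(-96) = (18 + (2*(-2)*1)² - 18*(-2))*(4*(-3)) - 1/96 = (18 + (-4)² - 9*(-4))*(-12) - 1/96 = (18 + 16 + 36)*(-12) - 1/96 = 70*(-12) - 1/96 = -840 - 1/96 = -80641/96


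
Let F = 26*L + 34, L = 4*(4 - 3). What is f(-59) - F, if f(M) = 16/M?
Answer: -8158/59 ≈ -138.27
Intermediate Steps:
L = 4 (L = 4*1 = 4)
F = 138 (F = 26*4 + 34 = 104 + 34 = 138)
f(-59) - F = 16/(-59) - 1*138 = 16*(-1/59) - 138 = -16/59 - 138 = -8158/59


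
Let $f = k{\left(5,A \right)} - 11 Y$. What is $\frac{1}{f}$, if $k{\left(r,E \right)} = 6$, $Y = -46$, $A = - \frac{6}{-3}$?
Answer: $\frac{1}{512} \approx 0.0019531$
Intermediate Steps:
$A = 2$ ($A = \left(-6\right) \left(- \frac{1}{3}\right) = 2$)
$f = 512$ ($f = 6 - -506 = 6 + 506 = 512$)
$\frac{1}{f} = \frac{1}{512}$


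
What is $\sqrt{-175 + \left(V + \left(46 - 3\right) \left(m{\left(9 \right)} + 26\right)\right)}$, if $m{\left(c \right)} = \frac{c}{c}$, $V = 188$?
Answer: $\sqrt{1174} \approx 34.264$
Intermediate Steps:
$m{\left(c \right)} = 1$
$\sqrt{-175 + \left(V + \left(46 - 3\right) \left(m{\left(9 \right)} + 26\right)\right)} = \sqrt{-175 + \left(188 + \left(46 - 3\right) \left(1 + 26\right)\right)} = \sqrt{-175 + \left(188 + 43 \cdot 27\right)} = \sqrt{-175 + \left(188 + 1161\right)} = \sqrt{-175 + 1349} = \sqrt{1174}$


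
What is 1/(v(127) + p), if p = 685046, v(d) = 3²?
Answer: 1/685055 ≈ 1.4597e-6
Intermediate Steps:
v(d) = 9
1/(v(127) + p) = 1/(9 + 685046) = 1/685055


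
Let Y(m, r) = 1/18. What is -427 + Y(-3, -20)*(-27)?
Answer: -857/2 ≈ -428.50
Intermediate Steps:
Y(m, r) = 1/18
-427 + Y(-3, -20)*(-27) = -427 + (1/18)*(-27) = -427 - 3/2 = -857/2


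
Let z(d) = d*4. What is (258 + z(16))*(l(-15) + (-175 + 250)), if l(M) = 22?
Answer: 31234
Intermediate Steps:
z(d) = 4*d
(258 + z(16))*(l(-15) + (-175 + 250)) = (258 + 4*16)*(22 + (-175 + 250)) = (258 + 64)*(22 + 75) = 322*97 = 31234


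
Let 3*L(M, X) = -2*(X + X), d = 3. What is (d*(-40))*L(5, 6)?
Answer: 960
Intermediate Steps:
L(M, X) = -4*X/3 (L(M, X) = (-2*(X + X))/3 = (-4*X)/3 = -4*X/3)
(d*(-40))*L(5, 6) = (3*(-40))*(-4/3*6) = -120*(-8) = 960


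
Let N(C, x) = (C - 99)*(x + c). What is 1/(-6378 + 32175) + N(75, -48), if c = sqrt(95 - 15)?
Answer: 29718145/25797 - 96*sqrt(5) ≈ 937.34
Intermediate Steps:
c = 4*sqrt(5) (c = sqrt(80) = 4*sqrt(5) ≈ 8.9443)
N(C, x) = (-99 + C)*(x + 4*sqrt(5)) (N(C, x) = (C - 99)*(x + 4*sqrt(5)) = (-99 + C)*(x + 4*sqrt(5)))
1/(-6378 + 32175) + N(75, -48) = 1/(-6378 + 32175) + (-396*sqrt(5) - 99*(-48) + 75*(-48) + 4*75*sqrt(5)) = 1/25797 + (-396*sqrt(5) + 4752 - 3600 + 300*sqrt(5)) = 1/25797 + (1152 - 96*sqrt(5)) = 29718145/25797 - 96*sqrt(5)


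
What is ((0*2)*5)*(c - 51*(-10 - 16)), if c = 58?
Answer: 0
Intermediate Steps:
((0*2)*5)*(c - 51*(-10 - 16)) = ((0*2)*5)*(58 - 51*(-10 - 16)) = (0*5)*(58 - 51*(-26)) = 0*(58 + 1326) = 0*1384 = 0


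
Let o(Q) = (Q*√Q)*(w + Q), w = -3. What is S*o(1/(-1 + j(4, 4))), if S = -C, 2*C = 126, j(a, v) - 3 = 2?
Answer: 693/32 ≈ 21.656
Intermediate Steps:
j(a, v) = 5 (j(a, v) = 3 + 2 = 5)
C = 63 (C = (½)*126 = 63)
S = -63 (S = -1*63 = -63)
o(Q) = Q^(3/2)*(-3 + Q) (o(Q) = (Q*√Q)*(-3 + Q) = Q^(3/2)*(-3 + Q))
S*o(1/(-1 + j(4, 4))) = -63*(1/(-1 + 5))^(3/2)*(-3 + 1/(-1 + 5)) = -63*(1/4)^(3/2)*(-3 + 1/4) = -63*(¼)^(3/2)*(-3 + ¼) = -63*(-11)/(8*4) = -63*(-11/32) = 693/32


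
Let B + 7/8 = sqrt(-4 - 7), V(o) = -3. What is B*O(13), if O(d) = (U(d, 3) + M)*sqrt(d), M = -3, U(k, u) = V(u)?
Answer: 21*sqrt(13)/4 - 6*I*sqrt(143) ≈ 18.929 - 71.75*I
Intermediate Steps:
U(k, u) = -3
B = -7/8 + I*sqrt(11) (B = -7/8 + sqrt(-4 - 7) = -7/8 + sqrt(-11) = -7/8 + I*sqrt(11) ≈ -0.875 + 3.3166*I)
O(d) = -6*sqrt(d) (O(d) = (-3 - 3)*sqrt(d) = -6*sqrt(d))
B*O(13) = (-7/8 + I*sqrt(11))*(-6*sqrt(13)) = -6*sqrt(13)*(-7/8 + I*sqrt(11))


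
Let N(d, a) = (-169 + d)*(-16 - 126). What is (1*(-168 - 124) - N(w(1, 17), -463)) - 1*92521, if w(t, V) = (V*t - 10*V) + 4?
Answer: -137969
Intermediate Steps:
w(t, V) = 4 - 10*V + V*t (w(t, V) = (-10*V + V*t) + 4 = 4 - 10*V + V*t)
N(d, a) = 23998 - 142*d (N(d, a) = (-169 + d)*(-142) = 23998 - 142*d)
(1*(-168 - 124) - N(w(1, 17), -463)) - 1*92521 = (1*(-168 - 124) - (23998 - 142*(4 - 10*17 + 17*1))) - 1*92521 = (1*(-292) - (23998 - 142*(4 - 170 + 17))) - 92521 = (-292 - (23998 - 142*(-149))) - 92521 = (-292 - (23998 + 21158)) - 92521 = (-292 - 1*45156) - 92521 = (-292 - 45156) - 92521 = -45448 - 92521 = -137969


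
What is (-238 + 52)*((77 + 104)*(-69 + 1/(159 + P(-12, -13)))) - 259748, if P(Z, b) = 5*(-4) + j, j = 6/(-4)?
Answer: 567314318/275 ≈ 2.0630e+6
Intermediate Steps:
j = -3/2 (j = 6*(-¼) = -3/2 ≈ -1.5000)
P(Z, b) = -43/2 (P(Z, b) = 5*(-4) - 3/2 = -20 - 3/2 = -43/2)
(-238 + 52)*((77 + 104)*(-69 + 1/(159 + P(-12, -13)))) - 259748 = (-238 + 52)*((77 + 104)*(-69 + 1/(159 - 43/2))) - 259748 = -33666*(-69 + 1/(275/2)) - 259748 = -33666*(-69 + 2/275) - 259748 = -33666*(-18973)/275 - 259748 = -186*(-3434113/275) - 259748 = 638745018/275 - 259748 = 567314318/275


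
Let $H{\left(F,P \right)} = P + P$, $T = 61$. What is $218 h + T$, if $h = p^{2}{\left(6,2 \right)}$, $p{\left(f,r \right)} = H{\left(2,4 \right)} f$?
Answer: $502333$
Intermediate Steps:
$H{\left(F,P \right)} = 2 P$
$p{\left(f,r \right)} = 8 f$ ($p{\left(f,r \right)} = 2 \cdot 4 f = 8 f$)
$h = 2304$ ($h = \left(8 \cdot 6\right)^{2} = 48^{2} = 2304$)
$218 h + T = 218 \cdot 2304 + 61 = 502272 + 61 = 502333$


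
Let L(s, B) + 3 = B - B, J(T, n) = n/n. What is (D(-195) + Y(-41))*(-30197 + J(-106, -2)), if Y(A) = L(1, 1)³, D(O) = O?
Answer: 6703512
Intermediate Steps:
J(T, n) = 1
L(s, B) = -3 (L(s, B) = -3 + (B - B) = -3 + 0 = -3)
Y(A) = -27 (Y(A) = (-3)³ = -27)
(D(-195) + Y(-41))*(-30197 + J(-106, -2)) = (-195 - 27)*(-30197 + 1) = -222*(-30196) = 6703512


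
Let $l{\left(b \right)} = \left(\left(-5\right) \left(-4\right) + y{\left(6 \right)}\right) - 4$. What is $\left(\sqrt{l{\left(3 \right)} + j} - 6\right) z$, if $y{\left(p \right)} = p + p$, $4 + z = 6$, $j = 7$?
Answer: $-12 + 2 \sqrt{35} \approx -0.16784$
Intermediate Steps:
$z = 2$ ($z = -4 + 6 = 2$)
$y{\left(p \right)} = 2 p$
$l{\left(b \right)} = 28$ ($l{\left(b \right)} = \left(\left(-5\right) \left(-4\right) + 2 \cdot 6\right) - 4 = \left(20 + 12\right) - 4 = 32 - 4 = 28$)
$\left(\sqrt{l{\left(3 \right)} + j} - 6\right) z = \left(\sqrt{28 + 7} - 6\right) 2 = \left(\sqrt{35} - 6\right) 2 = \left(-6 + \sqrt{35}\right) 2 = -12 + 2 \sqrt{35}$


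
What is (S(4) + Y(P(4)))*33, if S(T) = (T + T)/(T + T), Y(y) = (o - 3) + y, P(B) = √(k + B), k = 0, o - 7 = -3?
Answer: 132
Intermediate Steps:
o = 4 (o = 7 - 3 = 4)
P(B) = √B (P(B) = √(0 + B) = √B)
Y(y) = 1 + y (Y(y) = (4 - 3) + y = 1 + y)
S(T) = 1 (S(T) = (2*T)/((2*T)) = (2*T)*(1/(2*T)) = 1)
(S(4) + Y(P(4)))*33 = (1 + (1 + √4))*33 = (1 + (1 + 2))*33 = (1 + 3)*33 = 4*33 = 132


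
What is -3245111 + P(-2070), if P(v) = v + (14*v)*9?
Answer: -3508001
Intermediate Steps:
P(v) = 127*v (P(v) = v + 126*v = 127*v)
-3245111 + P(-2070) = -3245111 + 127*(-2070) = -3245111 - 262890 = -3508001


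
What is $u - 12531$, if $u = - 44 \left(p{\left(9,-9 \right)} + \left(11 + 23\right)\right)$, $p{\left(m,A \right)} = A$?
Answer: $-13631$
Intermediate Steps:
$u = -1100$ ($u = - 44 \left(-9 + \left(11 + 23\right)\right) = - 44 \left(-9 + 34\right) = \left(-44\right) 25 = -1100$)
$u - 12531 = -1100 - 12531 = -13631$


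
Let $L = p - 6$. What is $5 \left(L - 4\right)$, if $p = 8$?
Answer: $-10$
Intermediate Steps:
$L = 2$ ($L = 8 - 6 = 2$)
$5 \left(L - 4\right) = 5 \left(2 - 4\right) = 5 \left(-2\right) = -10$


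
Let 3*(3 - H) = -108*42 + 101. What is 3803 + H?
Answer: 15853/3 ≈ 5284.3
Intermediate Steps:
H = 4444/3 (H = 3 - (-108*42 + 101)/3 = 3 - (-4536 + 101)/3 = 3 - ⅓*(-4435) = 3 + 4435/3 = 4444/3 ≈ 1481.3)
3803 + H = 3803 + 4444/3 = 15853/3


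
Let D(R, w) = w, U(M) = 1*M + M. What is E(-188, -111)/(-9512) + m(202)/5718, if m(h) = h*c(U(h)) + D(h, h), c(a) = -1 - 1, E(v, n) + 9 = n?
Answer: -77204/3399351 ≈ -0.022711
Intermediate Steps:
E(v, n) = -9 + n
U(M) = 2*M (U(M) = M + M = 2*M)
c(a) = -2
m(h) = -h (m(h) = h*(-2) + h = -2*h + h = -h)
E(-188, -111)/(-9512) + m(202)/5718 = (-9 - 111)/(-9512) - 1*202/5718 = -120*(-1/9512) - 202*1/5718 = 15/1189 - 101/2859 = -77204/3399351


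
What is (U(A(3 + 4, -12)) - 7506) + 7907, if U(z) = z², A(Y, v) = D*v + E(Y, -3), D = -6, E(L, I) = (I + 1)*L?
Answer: 3765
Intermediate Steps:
E(L, I) = L*(1 + I) (E(L, I) = (1 + I)*L = L*(1 + I))
A(Y, v) = -6*v - 2*Y (A(Y, v) = -6*v + Y*(1 - 3) = -6*v + Y*(-2) = -6*v - 2*Y)
(U(A(3 + 4, -12)) - 7506) + 7907 = ((-6*(-12) - 2*(3 + 4))² - 7506) + 7907 = ((72 - 2*7)² - 7506) + 7907 = ((72 - 14)² - 7506) + 7907 = (58² - 7506) + 7907 = (3364 - 7506) + 7907 = -4142 + 7907 = 3765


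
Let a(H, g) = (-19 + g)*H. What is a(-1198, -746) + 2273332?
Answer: 3189802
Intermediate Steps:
a(H, g) = H*(-19 + g)
a(-1198, -746) + 2273332 = -1198*(-19 - 746) + 2273332 = -1198*(-765) + 2273332 = 916470 + 2273332 = 3189802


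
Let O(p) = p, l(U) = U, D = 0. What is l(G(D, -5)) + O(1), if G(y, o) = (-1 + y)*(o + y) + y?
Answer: 6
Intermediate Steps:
G(y, o) = y + (-1 + y)*(o + y)
l(G(D, -5)) + O(1) = (0² - 1*(-5) - 5*0) + 1 = (0 + 5 + 0) + 1 = 5 + 1 = 6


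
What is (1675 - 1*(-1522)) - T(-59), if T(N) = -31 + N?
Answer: 3287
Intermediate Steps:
(1675 - 1*(-1522)) - T(-59) = (1675 - 1*(-1522)) - (-31 - 59) = (1675 + 1522) - 1*(-90) = 3197 + 90 = 3287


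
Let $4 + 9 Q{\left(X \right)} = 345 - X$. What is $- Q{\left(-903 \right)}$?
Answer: $- \frac{1244}{9} \approx -138.22$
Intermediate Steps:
$Q{\left(X \right)} = \frac{341}{9} - \frac{X}{9}$ ($Q{\left(X \right)} = - \frac{4}{9} + \frac{345 - X}{9} = - \frac{4}{9} - \left(- \frac{115}{3} + \frac{X}{9}\right) = \frac{341}{9} - \frac{X}{9}$)
$- Q{\left(-903 \right)} = - (\frac{341}{9} - - \frac{301}{3}) = - (\frac{341}{9} + \frac{301}{3}) = \left(-1\right) \frac{1244}{9} = - \frac{1244}{9}$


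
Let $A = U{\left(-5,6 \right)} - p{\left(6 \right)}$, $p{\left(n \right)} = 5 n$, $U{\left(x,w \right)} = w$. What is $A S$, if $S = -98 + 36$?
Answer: $1488$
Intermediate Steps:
$S = -62$
$A = -24$ ($A = 6 - 5 \cdot 6 = 6 - 30 = -24$)
$A S = \left(-24\right) \left(-62\right) = 1488$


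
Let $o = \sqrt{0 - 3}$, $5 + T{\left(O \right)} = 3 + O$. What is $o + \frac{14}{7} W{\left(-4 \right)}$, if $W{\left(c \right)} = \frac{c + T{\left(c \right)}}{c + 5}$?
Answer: $-20 + i \sqrt{3} \approx -20.0 + 1.732 i$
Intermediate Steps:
$T{\left(O \right)} = -2 + O$ ($T{\left(O \right)} = -5 + \left(3 + O\right) = -2 + O$)
$W{\left(c \right)} = \frac{-2 + 2 c}{5 + c}$ ($W{\left(c \right)} = \frac{c + \left(-2 + c\right)}{c + 5} = \frac{-2 + 2 c}{5 + c}$)
$o = i \sqrt{3}$ ($o = \sqrt{-3} = i \sqrt{3} \approx 1.732 i$)
$o + \frac{14}{7} W{\left(-4 \right)} = i \sqrt{3} + \frac{14}{7} \frac{2 \left(-1 - 4\right)}{5 - 4} = i \sqrt{3} + 14 \cdot \frac{1}{7} \cdot 2 \cdot 1^{-1} \left(-5\right) = i \sqrt{3} + 2 \cdot 2 \cdot 1 \left(-5\right) = i \sqrt{3} + 2 \left(-10\right) = i \sqrt{3} - 20 = -20 + i \sqrt{3}$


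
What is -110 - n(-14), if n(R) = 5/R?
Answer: -1535/14 ≈ -109.64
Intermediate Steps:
-110 - n(-14) = -110 - 5/(-14) = -110 - 5*(-1)/14 = -110 - 1*(-5/14) = -110 + 5/14 = -1535/14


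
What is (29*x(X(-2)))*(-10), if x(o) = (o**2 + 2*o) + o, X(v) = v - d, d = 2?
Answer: -1160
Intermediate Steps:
X(v) = -2 + v (X(v) = v - 1*2 = v - 2 = -2 + v)
x(o) = o**2 + 3*o
(29*x(X(-2)))*(-10) = (29*((-2 - 2)*(3 + (-2 - 2))))*(-10) = (29*(-4*(3 - 4)))*(-10) = (29*(-4*(-1)))*(-10) = (29*4)*(-10) = 116*(-10) = -1160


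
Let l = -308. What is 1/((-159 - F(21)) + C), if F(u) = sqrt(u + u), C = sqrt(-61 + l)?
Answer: -1/(159 + sqrt(42) - 3*I*sqrt(41)) ≈ -0.0059627 - 0.00069216*I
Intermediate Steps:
C = 3*I*sqrt(41) (C = sqrt(-61 - 308) = sqrt(-369) = 3*I*sqrt(41) ≈ 19.209*I)
F(u) = sqrt(2)*sqrt(u) (F(u) = sqrt(2*u) = sqrt(2)*sqrt(u))
1/((-159 - F(21)) + C) = 1/((-159 - sqrt(2)*sqrt(21)) + 3*I*sqrt(41)) = 1/((-159 - sqrt(42)) + 3*I*sqrt(41)) = 1/(-159 - sqrt(42) + 3*I*sqrt(41))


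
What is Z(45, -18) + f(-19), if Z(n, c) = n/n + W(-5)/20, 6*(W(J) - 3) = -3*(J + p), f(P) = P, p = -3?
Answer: -353/20 ≈ -17.650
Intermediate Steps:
W(J) = 9/2 - J/2 (W(J) = 3 + (-3*(J - 3))/6 = 3 + (-3*(-3 + J))/6 = 3 + (9 - 3*J)/6 = 3 + (3/2 - J/2) = 9/2 - J/2)
Z(n, c) = 27/20 (Z(n, c) = n/n + (9/2 - ½*(-5))/20 = 1 + (9/2 + 5/2)*(1/20) = 1 + 7*(1/20) = 1 + 7/20 = 27/20)
Z(45, -18) + f(-19) = 27/20 - 19 = -353/20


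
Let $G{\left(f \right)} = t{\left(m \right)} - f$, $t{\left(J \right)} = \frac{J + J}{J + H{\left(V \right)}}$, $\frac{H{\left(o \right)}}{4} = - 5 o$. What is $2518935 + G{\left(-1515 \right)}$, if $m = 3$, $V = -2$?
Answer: $\frac{108379356}{43} \approx 2.5204 \cdot 10^{6}$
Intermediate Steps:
$H{\left(o \right)} = - 20 o$ ($H{\left(o \right)} = 4 \left(- 5 o\right) = - 20 o$)
$t{\left(J \right)} = \frac{2 J}{40 + J}$ ($t{\left(J \right)} = \frac{J + J}{J - -40} = \frac{2 J}{J + 40} = \frac{2 J}{40 + J}$)
$G{\left(f \right)} = \frac{6}{43} - f$ ($G{\left(f \right)} = 2 \cdot 3 \frac{1}{40 + 3} - f = 2 \cdot 3 \cdot \frac{1}{43} - f = \frac{6}{43} - f$)
$2518935 + G{\left(-1515 \right)} = 2518935 + \left(\frac{6}{43} - -1515\right) = 2518935 + \left(\frac{6}{43} + 1515\right) = 2518935 + \frac{65151}{43} = \frac{108379356}{43}$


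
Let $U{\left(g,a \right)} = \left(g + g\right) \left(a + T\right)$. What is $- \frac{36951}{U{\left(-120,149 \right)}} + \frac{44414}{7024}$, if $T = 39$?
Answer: $\frac{47156323}{6602560} \approx 7.1421$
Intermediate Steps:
$U{\left(g,a \right)} = 2 g \left(39 + a\right)$ ($U{\left(g,a \right)} = \left(g + g\right) \left(a + 39\right) = 2 g \left(39 + a\right)$)
$- \frac{36951}{U{\left(-120,149 \right)}} + \frac{44414}{7024} = - \frac{36951}{2 \left(-120\right) \left(39 + 149\right)} + \frac{44414}{7024} = - \frac{36951}{2 \left(-120\right) 188} + 44414 \cdot \frac{1}{7024} = - \frac{36951}{-45120} + \frac{22207}{3512} = \left(-36951\right) \left(- \frac{1}{45120}\right) + \frac{22207}{3512} = \frac{12317}{15040} + \frac{22207}{3512} = \frac{47156323}{6602560}$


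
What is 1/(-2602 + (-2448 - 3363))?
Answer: -1/8413 ≈ -0.00011886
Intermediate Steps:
1/(-2602 + (-2448 - 3363)) = 1/(-2602 - 5811) = 1/(-8413) = -1/8413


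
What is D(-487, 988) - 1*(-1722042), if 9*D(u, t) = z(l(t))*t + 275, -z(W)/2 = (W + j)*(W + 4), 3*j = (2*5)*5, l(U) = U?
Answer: -5861522729/27 ≈ -2.1709e+8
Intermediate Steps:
j = 50/3 (j = ((2*5)*5)/3 = (10*5)/3 = (1/3)*50 = 50/3 ≈ 16.667)
z(W) = -2*(4 + W)*(50/3 + W) (z(W) = -2*(W + 50/3)*(W + 4) = -2*(50/3 + W)*(4 + W) = -2*(4 + W)*(50/3 + W))
D(u, t) = 275/9 + t*(-400/3 - 2*t**2 - 124*t/3)/9 (D(u, t) = ((-400/3 - 2*t**2 - 124*t/3)*t + 275)/9 = (t*(-400/3 - 2*t**2 - 124*t/3) + 275)/9 = (275 + t*(-400/3 - 2*t**2 - 124*t/3))/9 = 275/9 + t*(-400/3 - 2*t**2 - 124*t/3)/9)
D(-487, 988) - 1*(-1722042) = (275/9 - 2/27*988*(200 + 3*988**2 + 62*988)) - 1*(-1722042) = (275/9 - 2/27*988*(200 + 3*976144 + 61256)) + 1722042 = (275/9 - 2/27*988*(200 + 2928432 + 61256)) + 1722042 = (275/9 - 2/27*988*2989888) + 1722042 = (275/9 - 5908018688/27) + 1722042 = -5908017863/27 + 1722042 = -5861522729/27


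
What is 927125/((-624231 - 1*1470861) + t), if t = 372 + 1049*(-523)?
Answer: -927125/2643347 ≈ -0.35074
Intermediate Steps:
t = -548255 (t = 372 - 548627 = -548255)
927125/((-624231 - 1*1470861) + t) = 927125/((-624231 - 1*1470861) - 548255) = 927125/((-624231 - 1470861) - 548255) = 927125/(-2095092 - 548255) = 927125/(-2643347) = 927125*(-1/2643347) = -927125/2643347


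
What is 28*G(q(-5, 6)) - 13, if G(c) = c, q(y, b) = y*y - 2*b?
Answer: 351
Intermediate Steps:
q(y, b) = y² - 2*b
28*G(q(-5, 6)) - 13 = 28*((-5)² - 2*6) - 13 = 28*(25 - 12) - 13 = 28*13 - 13 = 364 - 13 = 351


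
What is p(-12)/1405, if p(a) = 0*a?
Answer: 0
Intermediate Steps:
p(a) = 0
p(-12)/1405 = 0/1405 = 0*(1/1405) = 0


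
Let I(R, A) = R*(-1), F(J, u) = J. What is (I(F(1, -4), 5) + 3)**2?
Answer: 4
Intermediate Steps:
I(R, A) = -R
(I(F(1, -4), 5) + 3)**2 = (-1*1 + 3)**2 = (-1 + 3)**2 = 2**2 = 4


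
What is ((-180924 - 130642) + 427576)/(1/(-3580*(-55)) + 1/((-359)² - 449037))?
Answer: 914140186195500/15407 ≈ 5.9333e+10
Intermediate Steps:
((-180924 - 130642) + 427576)/(1/(-3580*(-55)) + 1/((-359)² - 449037)) = (-311566 + 427576)/(1/196900 + 1/(128881 - 449037)) = 116010/(1/196900 + 1/(-320156)) = 116010/(1/196900 - 1/320156) = 116010/(15407/7879839550) = 116010*(7879839550/15407) = 914140186195500/15407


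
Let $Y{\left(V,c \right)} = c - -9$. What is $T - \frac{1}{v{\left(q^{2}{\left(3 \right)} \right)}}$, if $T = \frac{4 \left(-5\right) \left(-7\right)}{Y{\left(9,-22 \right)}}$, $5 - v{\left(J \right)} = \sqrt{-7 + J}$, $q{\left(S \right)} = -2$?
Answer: $- \frac{3985}{364} - \frac{i \sqrt{3}}{28} \approx -10.948 - 0.061859 i$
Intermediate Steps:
$Y{\left(V,c \right)} = 9 + c$ ($Y{\left(V,c \right)} = c + 9 = 9 + c$)
$v{\left(J \right)} = 5 - \sqrt{-7 + J}$
$T = - \frac{140}{13}$ ($T = \frac{4 \left(-5\right) \left(-7\right)}{9 - 22} = \frac{\left(-20\right) \left(-7\right)}{-13} = 140 \left(- \frac{1}{13}\right) = - \frac{140}{13} \approx -10.769$)
$T - \frac{1}{v{\left(q^{2}{\left(3 \right)} \right)}} = - \frac{140}{13} - \frac{1}{5 - \sqrt{-7 + \left(-2\right)^{2}}} = - \frac{140}{13} - \frac{1}{5 - \sqrt{-7 + 4}} = - \frac{140}{13} - \frac{1}{5 - \sqrt{-3}} = - \frac{140}{13} - \frac{1}{5 - i \sqrt{3}}$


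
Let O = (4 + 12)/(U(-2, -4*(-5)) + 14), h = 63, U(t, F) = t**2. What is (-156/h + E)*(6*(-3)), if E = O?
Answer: 200/7 ≈ 28.571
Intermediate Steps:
O = 8/9 (O = (4 + 12)/((-2)**2 + 14) = 16/(4 + 14) = 16/18 = 16*(1/18) = 8/9 ≈ 0.88889)
E = 8/9 ≈ 0.88889
(-156/h + E)*(6*(-3)) = (-156/63 + 8/9)*(6*(-3)) = (-156*1/63 + 8/9)*(-18) = (-52/21 + 8/9)*(-18) = -100/63*(-18) = 200/7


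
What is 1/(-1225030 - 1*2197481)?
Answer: -1/3422511 ≈ -2.9218e-7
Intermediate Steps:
1/(-1225030 - 1*2197481) = 1/(-1225030 - 2197481) = 1/(-3422511) = -1/3422511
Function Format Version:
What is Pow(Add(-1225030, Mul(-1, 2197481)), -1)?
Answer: Rational(-1, 3422511) ≈ -2.9218e-7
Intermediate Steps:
Pow(Add(-1225030, Mul(-1, 2197481)), -1) = Pow(Add(-1225030, -2197481), -1) = Pow(-3422511, -1) = Rational(-1, 3422511)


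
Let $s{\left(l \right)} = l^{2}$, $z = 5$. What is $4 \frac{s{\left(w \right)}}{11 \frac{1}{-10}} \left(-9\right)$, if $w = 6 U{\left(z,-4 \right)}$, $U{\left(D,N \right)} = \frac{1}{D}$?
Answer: $\frac{2592}{55} \approx 47.127$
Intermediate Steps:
$w = \frac{6}{5} \approx 1.2$
$4 \frac{s{\left(w \right)}}{11 \frac{1}{-10}} \left(-9\right) = 4 \frac{\left(\frac{6}{5}\right)^{2}}{11 \frac{1}{-10}} \left(-9\right) = 4 \frac{36}{25 \cdot 11 \left(- \frac{1}{10}\right)} \left(-9\right) = 4 \frac{36}{25 \left(- \frac{11}{10}\right)} \left(-9\right) = 4 \cdot \frac{36}{25} \left(- \frac{10}{11}\right) \left(-9\right) = 4 \left(- \frac{72}{55}\right) \left(-9\right) = \left(- \frac{288}{55}\right) \left(-9\right) = \frac{2592}{55}$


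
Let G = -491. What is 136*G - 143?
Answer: -66919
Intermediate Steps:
136*G - 143 = 136*(-491) - 143 = -66776 - 143 = -66919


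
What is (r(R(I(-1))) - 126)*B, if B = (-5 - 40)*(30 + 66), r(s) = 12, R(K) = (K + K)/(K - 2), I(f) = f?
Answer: 492480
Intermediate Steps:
R(K) = 2*K/(-2 + K) (R(K) = (2*K)/(-2 + K) = 2*K/(-2 + K))
B = -4320 (B = -45*96 = -4320)
(r(R(I(-1))) - 126)*B = (12 - 126)*(-4320) = -114*(-4320) = 492480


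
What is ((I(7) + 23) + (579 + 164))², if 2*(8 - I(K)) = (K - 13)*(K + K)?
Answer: 665856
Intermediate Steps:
I(K) = 8 - K*(-13 + K) (I(K) = 8 - (K - 13)*(K + K)/2 = 8 - (-13 + K)*2*K/2 = 8 - K*(-13 + K))
((I(7) + 23) + (579 + 164))² = (((8 - 1*7² + 13*7) + 23) + (579 + 164))² = (((8 - 1*49 + 91) + 23) + 743)² = (((8 - 49 + 91) + 23) + 743)² = ((50 + 23) + 743)² = (73 + 743)² = 816² = 665856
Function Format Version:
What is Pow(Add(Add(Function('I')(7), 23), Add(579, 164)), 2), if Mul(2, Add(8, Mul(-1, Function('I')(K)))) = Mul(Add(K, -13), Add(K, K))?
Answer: 665856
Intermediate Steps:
Function('I')(K) = Add(8, Mul(-1, K, Add(-13, K))) (Function('I')(K) = Add(8, Mul(Rational(-1, 2), Mul(Add(K, -13), Add(K, K)))) = Add(8, Mul(Rational(-1, 2), Mul(Add(-13, K), Mul(2, K)))) = Add(8, Mul(Rational(-1, 2), Mul(2, K, Add(-13, K)))) = Add(8, Mul(-1, K, Add(-13, K))))
Pow(Add(Add(Function('I')(7), 23), Add(579, 164)), 2) = Pow(Add(Add(Add(8, Mul(-1, Pow(7, 2)), Mul(13, 7)), 23), Add(579, 164)), 2) = Pow(Add(Add(Add(8, Mul(-1, 49), 91), 23), 743), 2) = Pow(Add(Add(Add(8, -49, 91), 23), 743), 2) = Pow(Add(Add(50, 23), 743), 2) = Pow(Add(73, 743), 2) = Pow(816, 2) = 665856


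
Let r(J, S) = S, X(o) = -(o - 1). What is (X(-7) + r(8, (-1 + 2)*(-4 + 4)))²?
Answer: 64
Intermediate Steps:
X(o) = 1 - o (X(o) = -(-1 + o) = 1 - o)
(X(-7) + r(8, (-1 + 2)*(-4 + 4)))² = ((1 - 1*(-7)) + (-1 + 2)*(-4 + 4))² = ((1 + 7) + 1*0)² = (8 + 0)² = 8² = 64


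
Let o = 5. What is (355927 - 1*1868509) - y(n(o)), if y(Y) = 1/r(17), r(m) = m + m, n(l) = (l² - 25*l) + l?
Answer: -51427789/34 ≈ -1.5126e+6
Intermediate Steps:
n(l) = l² - 24*l
r(m) = 2*m
y(Y) = 1/34 (y(Y) = 1/(2*17) = 1/34)
(355927 - 1*1868509) - y(n(o)) = (355927 - 1*1868509) - 1*1/34 = (355927 - 1868509) - 1/34 = -1512582 - 1/34 = -51427789/34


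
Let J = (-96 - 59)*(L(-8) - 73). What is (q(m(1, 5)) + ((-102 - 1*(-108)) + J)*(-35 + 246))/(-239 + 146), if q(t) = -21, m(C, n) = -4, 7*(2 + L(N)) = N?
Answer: -17440480/651 ≈ -26790.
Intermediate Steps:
L(N) = -2 + N/7
J = 82615/7 (J = (-96 - 59)*((-2 + (⅐)*(-8)) - 73) = -155*((-2 - 8/7) - 73) = -155*(-22/7 - 73) = -155*(-533/7) = 82615/7 ≈ 11802.)
(q(m(1, 5)) + ((-102 - 1*(-108)) + J)*(-35 + 246))/(-239 + 146) = (-21 + ((-102 - 1*(-108)) + 82615/7)*(-35 + 246))/(-239 + 146) = (-21 + ((-102 + 108) + 82615/7)*211)/(-93) = (-21 + (6 + 82615/7)*211)*(-1/93) = (-21 + (82657/7)*211)*(-1/93) = (-21 + 17440627/7)*(-1/93) = (17440480/7)*(-1/93) = -17440480/651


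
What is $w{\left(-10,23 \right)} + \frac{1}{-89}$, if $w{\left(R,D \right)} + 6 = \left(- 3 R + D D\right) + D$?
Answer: $\frac{51263}{89} \approx 575.99$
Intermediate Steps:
$w{\left(R,D \right)} = -6 + D + D^{2} - 3 R$ ($w{\left(R,D \right)} = -6 + \left(\left(- 3 R + D D\right) + D\right) = -6 + \left(\left(- 3 R + D^{2}\right) + D\right) = -6 + \left(\left(D^{2} - 3 R\right) + D\right) = -6 + \left(D + D^{2} - 3 R\right) = -6 + D + D^{2} - 3 R$)
$w{\left(-10,23 \right)} + \frac{1}{-89} = \left(-6 + 23 + 23^{2} - -30\right) + \frac{1}{-89} = \left(-6 + 23 + 529 + 30\right) - \frac{1}{89} = 576 - \frac{1}{89} = \frac{51263}{89}$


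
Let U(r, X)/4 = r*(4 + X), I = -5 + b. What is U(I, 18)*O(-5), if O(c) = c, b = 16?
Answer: -4840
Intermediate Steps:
I = 11 (I = -5 + 16 = 11)
U(r, X) = 4*r*(4 + X) (U(r, X) = 4*(r*(4 + X)) = 4*r*(4 + X))
U(I, 18)*O(-5) = (4*11*(4 + 18))*(-5) = (4*11*22)*(-5) = 968*(-5) = -4840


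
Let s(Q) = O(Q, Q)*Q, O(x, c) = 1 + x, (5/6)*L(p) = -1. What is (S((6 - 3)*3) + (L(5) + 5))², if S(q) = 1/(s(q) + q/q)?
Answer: 3006756/207025 ≈ 14.524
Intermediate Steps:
L(p) = -6/5 (L(p) = (6/5)*(-1) = -6/5)
s(Q) = Q*(1 + Q) (s(Q) = (1 + Q)*Q = Q*(1 + Q))
S(q) = 1/(1 + q*(1 + q)) (S(q) = 1/(q*(1 + q) + q/q) = 1/(q*(1 + q) + 1) = 1/(1 + q*(1 + q)))
(S((6 - 3)*3) + (L(5) + 5))² = (1/(1 + ((6 - 3)*3)*(1 + (6 - 3)*3)) + (-6/5 + 5))² = (1/(1 + (3*3)*(1 + 3*3)) + 19/5)² = (1/(1 + 9*(1 + 9)) + 19/5)² = (1/(1 + 9*10) + 19/5)² = (1/(1 + 90) + 19/5)² = (1/91 + 19/5)² = (1734/455)² = 3006756/207025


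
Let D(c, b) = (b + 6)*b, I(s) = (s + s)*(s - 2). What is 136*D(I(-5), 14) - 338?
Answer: 37742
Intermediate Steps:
I(s) = 2*s*(-2 + s) (I(s) = (2*s)*(-2 + s) = 2*s*(-2 + s))
D(c, b) = b*(6 + b) (D(c, b) = (6 + b)*b = b*(6 + b))
136*D(I(-5), 14) - 338 = 136*(14*(6 + 14)) - 338 = 136*(14*20) - 338 = 136*280 - 338 = 38080 - 338 = 37742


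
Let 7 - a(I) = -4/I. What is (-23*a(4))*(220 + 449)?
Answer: -123096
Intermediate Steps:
a(I) = 7 + 4/I (a(I) = 7 - (-4)/I = 7 + 4/I)
(-23*a(4))*(220 + 449) = (-23*(7 + 4/4))*(220 + 449) = -23*(7 + 4*(¼))*669 = -23*(7 + 1)*669 = -23*8*669 = -184*669 = -123096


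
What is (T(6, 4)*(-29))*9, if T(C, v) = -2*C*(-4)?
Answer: -12528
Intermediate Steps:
T(C, v) = 8*C
(T(6, 4)*(-29))*9 = ((8*6)*(-29))*9 = (48*(-29))*9 = -1392*9 = -12528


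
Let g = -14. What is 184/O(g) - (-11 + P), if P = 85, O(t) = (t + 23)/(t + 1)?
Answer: -3058/9 ≈ -339.78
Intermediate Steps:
O(t) = (23 + t)/(1 + t)
184/O(g) - (-11 + P) = 184/(((23 - 14)/(1 - 14))) - (-11 + 85) = 184/((9/(-13))) - 1*74 = 184/((-1/13*9)) - 74 = 184/(-9/13) - 74 = 184*(-13/9) - 74 = -2392/9 - 74 = -3058/9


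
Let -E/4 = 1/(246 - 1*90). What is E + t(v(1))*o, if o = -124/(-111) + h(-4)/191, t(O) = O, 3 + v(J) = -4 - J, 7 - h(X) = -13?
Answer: -900361/91871 ≈ -9.8003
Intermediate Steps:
h(X) = 20 (h(X) = 7 - 1*(-13) = 7 + 13 = 20)
v(J) = -7 - J (v(J) = -3 + (-4 - J) = -7 - J)
E = -1/39 (E = -4/(246 - 1*90) = -4/(246 - 90) = -4/156 = -4*1/156 = -1/39 ≈ -0.025641)
o = 25904/21201 (o = -124/(-111) + 20/191 = -124*(-1/111) + 20*(1/191) = 124/111 + 20/191 = 25904/21201 ≈ 1.2218)
E + t(v(1))*o = -1/39 + (-7 - 1*1)*(25904/21201) = -1/39 + (-7 - 1)*(25904/21201) = -1/39 - 8*25904/21201 = -1/39 - 207232/21201 = -900361/91871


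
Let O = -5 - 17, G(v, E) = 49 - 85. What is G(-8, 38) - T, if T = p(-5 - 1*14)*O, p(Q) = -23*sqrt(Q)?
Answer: -36 - 506*I*sqrt(19) ≈ -36.0 - 2205.6*I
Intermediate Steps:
G(v, E) = -36
O = -22
T = 506*I*sqrt(19) (T = -23*sqrt(-5 - 1*14)*(-22) = -23*sqrt(-5 - 14)*(-22) = -23*I*sqrt(19)*(-22) = 506*I*sqrt(19) ≈ 2205.6*I)
G(-8, 38) - T = -36 - 506*I*sqrt(19)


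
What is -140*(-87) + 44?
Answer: 12224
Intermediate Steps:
-140*(-87) + 44 = 12180 + 44 = 12224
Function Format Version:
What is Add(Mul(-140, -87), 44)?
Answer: 12224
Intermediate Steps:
Add(Mul(-140, -87), 44) = Add(12180, 44) = 12224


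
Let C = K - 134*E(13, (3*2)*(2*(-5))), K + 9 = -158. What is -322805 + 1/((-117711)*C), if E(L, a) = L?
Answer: -72537608068694/224710299 ≈ -3.2281e+5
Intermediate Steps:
K = -167 (K = -9 - 158 = -167)
C = -1909 (C = -167 - 134*13 = -167 - 1742 = -1909)
-322805 + 1/((-117711)*C) = -322805 + 1/(-117711*(-1909)) = -322805 - 1/117711*(-1/1909) = -322805 + 1/224710299 = -72537608068694/224710299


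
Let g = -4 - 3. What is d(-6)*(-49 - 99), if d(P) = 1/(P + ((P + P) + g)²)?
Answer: -148/355 ≈ -0.41690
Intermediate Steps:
g = -7
d(P) = 1/(P + (-7 + 2*P)²) (d(P) = 1/(P + ((P + P) - 7)²) = 1/(P + (2*P - 7)²) = 1/(P + (-7 + 2*P)²))
d(-6)*(-49 - 99) = (-49 - 99)/(-6 + (-7 + 2*(-6))²) = -148/(-6 + (-7 - 12)²) = -148/(-6 + (-19)²) = -148/(-6 + 361) = -148/355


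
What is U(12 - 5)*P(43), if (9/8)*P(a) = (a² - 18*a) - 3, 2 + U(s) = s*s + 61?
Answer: 102912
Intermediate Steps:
U(s) = 59 + s² (U(s) = -2 + (s*s + 61) = -2 + (s² + 61) = -2 + (61 + s²) = 59 + s²)
P(a) = -8/3 - 16*a + 8*a²/9 (P(a) = 8*((a² - 18*a) - 3)/9 = 8*(-3 + a² - 18*a)/9 = -8/3 - 16*a + 8*a²/9)
U(12 - 5)*P(43) = (59 + (12 - 5)²)*(-8/3 - 16*43 + (8/9)*43²) = (59 + 7²)*(-8/3 - 688 + (8/9)*1849) = (59 + 49)*(-8/3 - 688 + 14792/9) = 108*(8576/9) = 102912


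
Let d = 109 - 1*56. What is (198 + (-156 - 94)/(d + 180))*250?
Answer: 11471000/233 ≈ 49232.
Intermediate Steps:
d = 53 (d = 109 - 56 = 53)
(198 + (-156 - 94)/(d + 180))*250 = (198 + (-156 - 94)/(53 + 180))*250 = (198 - 250/233)*250 = (45884/233)*250 = 11471000/233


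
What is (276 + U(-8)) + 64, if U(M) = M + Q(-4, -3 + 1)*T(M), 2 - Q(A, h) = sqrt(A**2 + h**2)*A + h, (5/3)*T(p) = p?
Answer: 1564/5 - 192*sqrt(5)/5 ≈ 226.94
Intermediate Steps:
T(p) = 3*p/5
Q(A, h) = 2 - h - A*sqrt(A**2 + h**2) (Q(A, h) = 2 - (sqrt(A**2 + h**2)*A + h) = 2 - (A*sqrt(A**2 + h**2) + h) = 2 - (h + A*sqrt(A**2 + h**2)) = 2 + (-h - A*sqrt(A**2 + h**2)) = 2 - h - A*sqrt(A**2 + h**2))
U(M) = M + 3*M*(4 + 8*sqrt(5))/5 (U(M) = M + (2 - (-3 + 1) - 1*(-4)*sqrt((-4)**2 + (-3 + 1)**2))*(3*M/5) = M + (2 - 1*(-2) - 1*(-4)*sqrt(16 + (-2)**2))*(3*M/5) = M + (2 + 2 - 1*(-4)*sqrt(16 + 4))*(3*M/5) = M + (2 + 2 - 1*(-4)*sqrt(20))*(3*M/5) = M + (2 + 2 - 1*(-4)*2*sqrt(5))*(3*M/5) = M + (2 + 2 + 8*sqrt(5))*(3*M/5) = M + (4 + 8*sqrt(5))*(3*M/5) = M + 3*M*(4 + 8*sqrt(5))/5)
(276 + U(-8)) + 64 = (276 + (1/5)*(-8)*(17 + 24*sqrt(5))) + 64 = (276 + (-136/5 - 192*sqrt(5)/5)) + 64 = (1244/5 - 192*sqrt(5)/5) + 64 = 1564/5 - 192*sqrt(5)/5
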